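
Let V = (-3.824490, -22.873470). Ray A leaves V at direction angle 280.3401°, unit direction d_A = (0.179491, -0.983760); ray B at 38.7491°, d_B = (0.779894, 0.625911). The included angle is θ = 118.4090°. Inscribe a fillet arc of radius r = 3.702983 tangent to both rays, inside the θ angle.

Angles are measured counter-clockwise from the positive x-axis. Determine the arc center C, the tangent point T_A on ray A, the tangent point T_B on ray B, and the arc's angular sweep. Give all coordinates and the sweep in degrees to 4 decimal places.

center=(0.2145,-24.3800) T_A=(-3.4283,-25.0447) T_B=(-2.1032,-21.4921) sweep=61.5910

bisector direction at 339.5446° = (0.936945,-0.349478)
center distance |VC| = r/sin(θ/2) = 3.702983/sin(59.2045°) = 4.310806
C = V + |VC|·bis = (0.2145,-24.3800)
T_A = V + ((C−V)·d_A)·d_A = V + 2.2070·d_A = (-3.4283,-25.0447)
T_B = V + ((C−V)·d_B)·d_B = V + 2.2070·d_B = (-2.1032,-21.4921)
sweep = 180° − θ = 61.5910°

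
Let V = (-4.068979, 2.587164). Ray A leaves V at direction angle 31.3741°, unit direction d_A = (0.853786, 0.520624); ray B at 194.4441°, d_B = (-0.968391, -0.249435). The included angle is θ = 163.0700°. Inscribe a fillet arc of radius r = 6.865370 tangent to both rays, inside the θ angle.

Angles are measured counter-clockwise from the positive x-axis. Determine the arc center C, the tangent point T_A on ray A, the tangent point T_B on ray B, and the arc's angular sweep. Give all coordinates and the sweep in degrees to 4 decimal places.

center=(-6.7709,8.9807) T_A=(-3.1966,3.1191) T_B=(-5.0584,2.3323) sweep=16.9300

bisector direction at 112.9091° = (-0.389270,0.921124)
center distance |VC| = r/sin(θ/2) = 6.865370/sin(81.5350°) = 6.940985
C = V + |VC|·bis = (-6.7709,8.9807)
T_A = V + ((C−V)·d_A)·d_A = V + 1.0217·d_A = (-3.1966,3.1191)
T_B = V + ((C−V)·d_B)·d_B = V + 1.0217·d_B = (-5.0584,2.3323)
sweep = 180° − θ = 16.9300°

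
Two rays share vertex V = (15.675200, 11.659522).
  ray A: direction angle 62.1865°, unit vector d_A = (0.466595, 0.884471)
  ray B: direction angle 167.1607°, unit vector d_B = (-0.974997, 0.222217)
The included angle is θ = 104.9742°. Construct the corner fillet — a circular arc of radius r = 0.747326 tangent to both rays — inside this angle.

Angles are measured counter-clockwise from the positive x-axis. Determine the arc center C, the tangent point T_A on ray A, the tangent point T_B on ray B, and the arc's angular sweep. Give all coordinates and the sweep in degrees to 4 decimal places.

center=(15.2819,12.5157) T_A=(15.9429,12.1670) T_B=(15.1158,11.7870) sweep=75.0258

bisector direction at 114.6736° = (-0.417448,0.908701)
center distance |VC| = r/sin(θ/2) = 0.747326/sin(52.4871°) = 0.942147
C = V + |VC|·bis = (15.2819,12.5157)
T_A = V + ((C−V)·d_A)·d_A = V + 0.5737·d_A = (15.9429,12.1670)
T_B = V + ((C−V)·d_B)·d_B = V + 0.5737·d_B = (15.1158,11.7870)
sweep = 180° − θ = 75.0258°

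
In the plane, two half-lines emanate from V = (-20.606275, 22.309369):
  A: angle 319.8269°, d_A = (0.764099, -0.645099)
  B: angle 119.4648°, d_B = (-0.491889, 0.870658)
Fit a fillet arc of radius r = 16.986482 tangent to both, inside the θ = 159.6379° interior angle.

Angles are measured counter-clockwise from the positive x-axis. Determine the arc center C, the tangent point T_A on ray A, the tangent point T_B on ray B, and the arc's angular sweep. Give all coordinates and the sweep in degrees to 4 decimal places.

bisector direction at 39.6458° = (0.770003,0.638040)
center distance |VC| = r/sin(θ/2) = 16.986482/sin(79.8190°) = 17.258228
C = V + |VC|·bis = (-7.3174,33.3208)
T_A = V + ((C−V)·d_A)·d_A = V + 3.0506·d_A = (-18.2754,20.3415)
T_B = V + ((C−V)·d_B)·d_B = V + 3.0506·d_B = (-22.1068,24.9654)
sweep = 180° − θ = 20.3621°

center=(-7.3174,33.3208) T_A=(-18.2754,20.3415) T_B=(-22.1068,24.9654) sweep=20.3621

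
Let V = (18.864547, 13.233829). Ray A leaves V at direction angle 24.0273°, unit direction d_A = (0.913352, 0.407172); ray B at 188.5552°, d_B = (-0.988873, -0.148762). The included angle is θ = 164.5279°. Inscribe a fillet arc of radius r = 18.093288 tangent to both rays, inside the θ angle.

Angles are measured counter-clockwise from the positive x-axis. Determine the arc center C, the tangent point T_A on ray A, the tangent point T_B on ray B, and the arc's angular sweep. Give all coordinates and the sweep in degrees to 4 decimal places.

center=(13.7424,30.7602) T_A=(21.1095,14.2346) T_B=(16.4340,12.8682) sweep=15.4721

bisector direction at 106.2912° = (-0.280520,0.959848)
center distance |VC| = r/sin(θ/2) = 18.093288/sin(82.2639°) = 18.259473
C = V + |VC|·bis = (13.7424,30.7602)
T_A = V + ((C−V)·d_A)·d_A = V + 2.4579·d_A = (21.1095,14.2346)
T_B = V + ((C−V)·d_B)·d_B = V + 2.4579·d_B = (16.4340,12.8682)
sweep = 180° − θ = 15.4721°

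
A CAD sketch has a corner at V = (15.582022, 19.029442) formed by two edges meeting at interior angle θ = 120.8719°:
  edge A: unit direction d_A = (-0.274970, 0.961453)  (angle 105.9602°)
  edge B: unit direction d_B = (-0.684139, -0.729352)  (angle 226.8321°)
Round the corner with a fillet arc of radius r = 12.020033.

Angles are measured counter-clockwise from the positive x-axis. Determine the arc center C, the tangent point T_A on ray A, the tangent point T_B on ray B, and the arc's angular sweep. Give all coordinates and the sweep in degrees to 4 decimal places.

center=(2.1505,22.2798) T_A=(13.7072,25.5850) T_B=(10.9173,14.0565) sweep=59.1281

bisector direction at 166.3962° = (-0.971945,0.235207)
center distance |VC| = r/sin(θ/2) = 12.020033/sin(60.4359°) = 13.819232
C = V + |VC|·bis = (2.1505,22.2798)
T_A = V + ((C−V)·d_A)·d_A = V + 6.8184·d_A = (13.7072,25.5850)
T_B = V + ((C−V)·d_B)·d_B = V + 6.8184·d_B = (10.9173,14.0565)
sweep = 180° − θ = 59.1281°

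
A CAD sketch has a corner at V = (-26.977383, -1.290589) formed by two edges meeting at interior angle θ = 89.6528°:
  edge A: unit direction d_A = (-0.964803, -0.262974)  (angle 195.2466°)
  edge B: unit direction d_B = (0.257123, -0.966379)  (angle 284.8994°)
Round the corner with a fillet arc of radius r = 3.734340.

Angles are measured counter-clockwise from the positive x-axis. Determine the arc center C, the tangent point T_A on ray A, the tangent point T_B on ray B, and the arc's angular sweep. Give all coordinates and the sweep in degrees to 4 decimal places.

bisector direction at 240.0730° = (-0.498896,-0.866662)
center distance |VC| = r/sin(θ/2) = 3.734340/sin(44.8264°) = 5.297229
C = V + |VC|·bis = (-29.6202,-5.8815)
T_A = V + ((C−V)·d_A)·d_A = V + 3.7570·d_A = (-30.6022,-2.2786)
T_B = V + ((C−V)·d_B)·d_B = V + 3.7570·d_B = (-26.0114,-4.9213)
sweep = 180° − θ = 90.3472°

center=(-29.6202,-5.8815) T_A=(-30.6022,-2.2786) T_B=(-26.0114,-4.9213) sweep=90.3472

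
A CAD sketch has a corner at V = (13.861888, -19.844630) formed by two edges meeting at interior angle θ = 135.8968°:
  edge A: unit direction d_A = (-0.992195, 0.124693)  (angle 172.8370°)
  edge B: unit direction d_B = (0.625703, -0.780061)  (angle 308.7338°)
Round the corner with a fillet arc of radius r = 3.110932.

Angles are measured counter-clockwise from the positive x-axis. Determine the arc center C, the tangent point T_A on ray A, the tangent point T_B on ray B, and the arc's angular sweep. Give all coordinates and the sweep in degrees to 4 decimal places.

center=(12.2237,-22.7742) T_A=(12.6116,-19.6875) T_B=(14.6504,-20.8276) sweep=44.1032

bisector direction at 240.7854° = (-0.488082,-0.872798)
center distance |VC| = r/sin(θ/2) = 3.110932/sin(67.9484°) = 3.356471
C = V + |VC|·bis = (12.2237,-22.7742)
T_A = V + ((C−V)·d_A)·d_A = V + 1.2602·d_A = (12.6116,-19.6875)
T_B = V + ((C−V)·d_B)·d_B = V + 1.2602·d_B = (14.6504,-20.8276)
sweep = 180° − θ = 44.1032°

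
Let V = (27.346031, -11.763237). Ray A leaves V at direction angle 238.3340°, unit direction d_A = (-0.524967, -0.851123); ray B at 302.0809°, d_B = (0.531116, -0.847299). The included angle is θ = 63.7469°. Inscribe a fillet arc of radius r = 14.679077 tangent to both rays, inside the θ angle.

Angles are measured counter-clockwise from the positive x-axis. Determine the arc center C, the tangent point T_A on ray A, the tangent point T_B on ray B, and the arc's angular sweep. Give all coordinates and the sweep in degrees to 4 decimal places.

bisector direction at 270.2075° = (0.003621,-0.999993)
center distance |VC| = r/sin(θ/2) = 14.679077/sin(31.8734°) = 27.798919
C = V + |VC|·bis = (27.4467,-39.5620)
T_A = V + ((C−V)·d_A)·d_A = V + 23.6073·d_A = (14.9530,-31.8559)
T_B = V + ((C−V)·d_B)·d_B = V + 23.6073·d_B = (39.8842,-31.7657)
sweep = 180° − θ = 116.2531°

center=(27.4467,-39.5620) T_A=(14.9530,-31.8559) T_B=(39.8842,-31.7657) sweep=116.2531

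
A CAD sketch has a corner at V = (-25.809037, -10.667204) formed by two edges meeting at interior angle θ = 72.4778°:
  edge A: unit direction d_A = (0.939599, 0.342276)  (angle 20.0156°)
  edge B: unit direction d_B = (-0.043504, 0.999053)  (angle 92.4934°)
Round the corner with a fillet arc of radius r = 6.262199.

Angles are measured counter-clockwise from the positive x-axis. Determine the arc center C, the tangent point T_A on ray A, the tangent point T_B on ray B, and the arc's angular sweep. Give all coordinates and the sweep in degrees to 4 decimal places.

bisector direction at 56.2545° = (0.555505,0.831513)
center distance |VC| = r/sin(θ/2) = 6.262199/sin(36.2389°) = 10.593188
C = V + |VC|·bis = (-19.9245,-1.8588)
T_A = V + ((C−V)·d_A)·d_A = V + 8.5440·d_A = (-17.7811,-7.7428)
T_B = V + ((C−V)·d_B)·d_B = V + 8.5440·d_B = (-26.1807,-2.1313)
sweep = 180° − θ = 107.5222°

center=(-19.9245,-1.8588) T_A=(-17.7811,-7.7428) T_B=(-26.1807,-2.1313) sweep=107.5222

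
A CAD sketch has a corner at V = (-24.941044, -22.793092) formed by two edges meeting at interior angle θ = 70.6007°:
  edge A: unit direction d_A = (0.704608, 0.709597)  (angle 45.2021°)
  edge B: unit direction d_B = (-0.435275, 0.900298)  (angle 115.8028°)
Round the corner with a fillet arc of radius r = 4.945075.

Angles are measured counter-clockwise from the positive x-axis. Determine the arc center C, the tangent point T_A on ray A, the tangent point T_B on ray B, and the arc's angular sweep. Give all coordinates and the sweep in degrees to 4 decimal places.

center=(-23.5290,-14.3529) T_A=(-20.0200,-17.8372) T_B=(-27.9810,-16.5053) sweep=109.3993

bisector direction at 80.5024° = (0.165005,0.986293)
center distance |VC| = r/sin(θ/2) = 4.945075/sin(35.3004°) = 8.557527
C = V + |VC|·bis = (-23.5290,-14.3529)
T_A = V + ((C−V)·d_A)·d_A = V + 6.9841·d_A = (-20.0200,-17.8372)
T_B = V + ((C−V)·d_B)·d_B = V + 6.9841·d_B = (-27.9810,-16.5053)
sweep = 180° − θ = 109.3993°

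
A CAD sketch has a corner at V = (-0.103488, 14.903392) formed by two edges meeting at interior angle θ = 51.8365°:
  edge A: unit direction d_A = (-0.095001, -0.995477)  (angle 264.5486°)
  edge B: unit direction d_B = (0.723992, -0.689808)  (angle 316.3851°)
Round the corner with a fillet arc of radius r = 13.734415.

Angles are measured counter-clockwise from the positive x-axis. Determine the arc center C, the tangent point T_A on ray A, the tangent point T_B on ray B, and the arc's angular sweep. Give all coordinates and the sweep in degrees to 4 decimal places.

center=(10.8839,-14.5356) T_A=(-2.7884,-13.2308) T_B=(20.3580,-4.5920) sweep=128.1635

bisector direction at 290.4669° = (0.349665,-0.936875)
center distance |VC| = r/sin(θ/2) = 13.734415/sin(25.9183°) = 31.422518
C = V + |VC|·bis = (10.8839,-14.5356)
T_A = V + ((C−V)·d_A)·d_A = V + 28.2620·d_A = (-2.7884,-13.2308)
T_B = V + ((C−V)·d_B)·d_B = V + 28.2620·d_B = (20.3580,-4.5920)
sweep = 180° − θ = 128.1635°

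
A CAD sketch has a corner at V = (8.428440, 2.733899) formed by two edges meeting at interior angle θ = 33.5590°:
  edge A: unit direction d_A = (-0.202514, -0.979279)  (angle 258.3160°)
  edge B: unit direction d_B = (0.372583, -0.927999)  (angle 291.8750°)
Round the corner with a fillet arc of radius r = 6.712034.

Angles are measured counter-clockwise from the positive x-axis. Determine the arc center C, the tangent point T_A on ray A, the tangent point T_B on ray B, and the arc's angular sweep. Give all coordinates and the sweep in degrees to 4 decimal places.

center=(10.4934,-20.4242) T_A=(3.9205,-19.0650) T_B=(16.7222,-17.9235) sweep=146.4410

bisector direction at 275.0955° = (0.088816,-0.996048)
center distance |VC| = r/sin(θ/2) = 6.712034/sin(16.7795°) = 23.250030
C = V + |VC|·bis = (10.4934,-20.4242)
T_A = V + ((C−V)·d_A)·d_A = V + 22.2601·d_A = (3.9205,-19.0650)
T_B = V + ((C−V)·d_B)·d_B = V + 22.2601·d_B = (16.7222,-17.9235)
sweep = 180° − θ = 146.4410°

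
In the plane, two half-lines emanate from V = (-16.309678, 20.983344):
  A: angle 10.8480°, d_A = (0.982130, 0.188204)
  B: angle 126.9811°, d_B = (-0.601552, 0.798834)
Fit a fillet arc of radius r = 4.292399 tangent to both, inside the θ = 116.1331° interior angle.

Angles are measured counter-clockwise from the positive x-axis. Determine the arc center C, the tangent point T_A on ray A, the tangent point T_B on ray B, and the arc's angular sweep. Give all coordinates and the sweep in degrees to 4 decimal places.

center=(-14.4901,25.7025) T_A=(-13.6822,21.4868) T_B=(-17.9190,23.1204) sweep=63.8669

bisector direction at 68.9146° = (0.359760,0.933045)
center distance |VC| = r/sin(θ/2) = 4.292399/sin(58.0665°) = 5.057837
C = V + |VC|·bis = (-14.4901,25.7025)
T_A = V + ((C−V)·d_A)·d_A = V + 2.6753·d_A = (-13.6822,21.4868)
T_B = V + ((C−V)·d_B)·d_B = V + 2.6753·d_B = (-17.9190,23.1204)
sweep = 180° − θ = 63.8669°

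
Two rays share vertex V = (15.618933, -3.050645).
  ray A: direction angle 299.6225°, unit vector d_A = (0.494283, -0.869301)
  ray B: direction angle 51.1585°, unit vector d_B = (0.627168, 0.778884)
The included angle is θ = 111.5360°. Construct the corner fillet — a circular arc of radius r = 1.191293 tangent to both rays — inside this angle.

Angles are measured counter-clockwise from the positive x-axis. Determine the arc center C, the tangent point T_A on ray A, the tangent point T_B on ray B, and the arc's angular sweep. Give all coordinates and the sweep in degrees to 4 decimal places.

bisector direction at 355.3905° = (0.996766,-0.080364)
center distance |VC| = r/sin(θ/2) = 1.191293/sin(55.7680°) = 1.440906
C = V + |VC|·bis = (17.0552,-3.1664)
T_A = V + ((C−V)·d_A)·d_A = V + 0.8106·d_A = (16.0196,-3.7553)
T_B = V + ((C−V)·d_B)·d_B = V + 0.8106·d_B = (16.1273,-2.4193)
sweep = 180° − θ = 68.4640°

center=(17.0552,-3.1664) T_A=(16.0196,-3.7553) T_B=(16.1273,-2.4193) sweep=68.4640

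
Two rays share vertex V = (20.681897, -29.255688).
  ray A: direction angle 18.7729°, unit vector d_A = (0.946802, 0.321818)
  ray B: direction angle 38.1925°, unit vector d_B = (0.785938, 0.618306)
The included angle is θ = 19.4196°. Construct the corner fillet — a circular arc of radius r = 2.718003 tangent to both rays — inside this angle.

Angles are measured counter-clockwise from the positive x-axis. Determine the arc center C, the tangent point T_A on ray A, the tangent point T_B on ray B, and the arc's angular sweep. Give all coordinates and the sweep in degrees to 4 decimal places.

center=(34.8468,-21.5703) T_A=(35.7215,-24.1437) T_B=(33.1662,-19.4341) sweep=160.5804

bisector direction at 28.4827° = (0.878961,0.476893)
center distance |VC| = r/sin(θ/2) = 2.718003/sin(9.7098°) = 16.115473
C = V + |VC|·bis = (34.8468,-21.5703)
T_A = V + ((C−V)·d_A)·d_A = V + 15.8846·d_A = (35.7215,-24.1437)
T_B = V + ((C−V)·d_B)·d_B = V + 15.8846·d_B = (33.1662,-19.4341)
sweep = 180° − θ = 160.5804°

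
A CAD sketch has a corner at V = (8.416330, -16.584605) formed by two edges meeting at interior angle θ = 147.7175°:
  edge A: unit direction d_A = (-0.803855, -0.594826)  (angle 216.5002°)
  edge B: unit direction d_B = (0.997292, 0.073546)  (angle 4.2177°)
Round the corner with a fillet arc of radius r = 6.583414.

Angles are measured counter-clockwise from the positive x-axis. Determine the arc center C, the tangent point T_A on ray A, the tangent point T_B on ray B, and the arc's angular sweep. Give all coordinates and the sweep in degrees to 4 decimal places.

bisector direction at 290.3590° = (0.347900,-0.937531)
center distance |VC| = r/sin(θ/2) = 6.583414/sin(73.8588°) = 6.853588
C = V + |VC|·bis = (10.8007,-23.0101)
T_A = V + ((C−V)·d_A)·d_A = V + 1.9053·d_A = (6.8847,-17.7180)
T_B = V + ((C−V)·d_B)·d_B = V + 1.9053·d_B = (10.3165,-16.4445)
sweep = 180° − θ = 32.2825°

center=(10.8007,-23.0101) T_A=(6.8847,-17.7180) T_B=(10.3165,-16.4445) sweep=32.2825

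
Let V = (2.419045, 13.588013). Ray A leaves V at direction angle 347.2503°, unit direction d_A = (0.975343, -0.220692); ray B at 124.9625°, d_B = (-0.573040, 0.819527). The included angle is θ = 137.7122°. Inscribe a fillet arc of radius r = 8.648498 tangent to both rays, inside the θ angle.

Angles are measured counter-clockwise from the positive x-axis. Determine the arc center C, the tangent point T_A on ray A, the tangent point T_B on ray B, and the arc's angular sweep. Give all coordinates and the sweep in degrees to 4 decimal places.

center=(7.5900,21.2851) T_A=(5.6814,12.8498) T_B=(0.5023,16.3292) sweep=42.2878

bisector direction at 56.1064° = (0.557652,0.830075)
center distance |VC| = r/sin(θ/2) = 8.648498/sin(68.8561°) = 9.272764
C = V + |VC|·bis = (7.5900,21.2851)
T_A = V + ((C−V)·d_A)·d_A = V + 3.3448·d_A = (5.6814,12.8498)
T_B = V + ((C−V)·d_B)·d_B = V + 3.3448·d_B = (0.5023,16.3292)
sweep = 180° − θ = 42.2878°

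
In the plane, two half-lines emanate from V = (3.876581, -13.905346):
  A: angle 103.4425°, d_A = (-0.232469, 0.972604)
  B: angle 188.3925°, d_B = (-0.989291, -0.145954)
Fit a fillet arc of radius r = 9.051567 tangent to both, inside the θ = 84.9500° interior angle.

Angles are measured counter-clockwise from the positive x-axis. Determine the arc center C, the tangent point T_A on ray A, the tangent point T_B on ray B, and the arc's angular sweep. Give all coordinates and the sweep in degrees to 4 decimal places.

bisector direction at 145.9175° = (-0.828232,0.560386)
center distance |VC| = r/sin(θ/2) = 9.051567/sin(42.4750°) = 13.404398
C = V + |VC|·bis = (-7.2254,-6.3937)
T_A = V + ((C−V)·d_A)·d_A = V + 9.8867·d_A = (1.5782,-4.2895)
T_B = V + ((C−V)·d_B)·d_B = V + 9.8867·d_B = (-5.9043,-15.3483)
sweep = 180° − θ = 95.0500°

center=(-7.2254,-6.3937) T_A=(1.5782,-4.2895) T_B=(-5.9043,-15.3483) sweep=95.0500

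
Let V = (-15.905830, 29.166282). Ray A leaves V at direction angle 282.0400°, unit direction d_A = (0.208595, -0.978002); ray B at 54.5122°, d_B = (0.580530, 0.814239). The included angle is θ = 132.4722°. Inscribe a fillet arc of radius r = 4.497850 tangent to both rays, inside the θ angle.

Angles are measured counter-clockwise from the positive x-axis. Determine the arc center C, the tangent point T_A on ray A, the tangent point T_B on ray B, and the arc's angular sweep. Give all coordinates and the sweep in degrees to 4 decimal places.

center=(-11.0938,28.1677) T_A=(-15.4927,27.2294) T_B=(-14.7561,30.7788) sweep=47.5278

bisector direction at 348.2761° = (0.979138,-0.203196)
center distance |VC| = r/sin(θ/2) = 4.497850/sin(66.2361°) = 4.914535
C = V + |VC|·bis = (-11.0938,28.1677)
T_A = V + ((C−V)·d_A)·d_A = V + 1.9804·d_A = (-15.4927,27.2294)
T_B = V + ((C−V)·d_B)·d_B = V + 1.9804·d_B = (-14.7561,30.7788)
sweep = 180° − θ = 47.5278°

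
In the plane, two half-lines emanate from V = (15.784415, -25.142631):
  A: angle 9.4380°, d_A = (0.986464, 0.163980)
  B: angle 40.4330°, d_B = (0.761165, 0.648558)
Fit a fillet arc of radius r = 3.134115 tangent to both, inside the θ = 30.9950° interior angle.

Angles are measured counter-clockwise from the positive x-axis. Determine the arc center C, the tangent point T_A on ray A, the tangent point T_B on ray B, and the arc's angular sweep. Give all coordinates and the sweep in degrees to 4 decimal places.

bisector direction at 24.9355° = (0.906783,0.421598)
center distance |VC| = r/sin(θ/2) = 3.134115/sin(15.4975°) = 11.729633
C = V + |VC|·bis = (26.4206,-20.1974)
T_A = V + ((C−V)·d_A)·d_A = V + 11.3032·d_A = (26.9346,-23.2891)
T_B = V + ((C−V)·d_B)·d_B = V + 11.3032·d_B = (24.3880,-17.8119)
sweep = 180° − θ = 149.0050°

center=(26.4206,-20.1974) T_A=(26.9346,-23.2891) T_B=(24.3880,-17.8119) sweep=149.0050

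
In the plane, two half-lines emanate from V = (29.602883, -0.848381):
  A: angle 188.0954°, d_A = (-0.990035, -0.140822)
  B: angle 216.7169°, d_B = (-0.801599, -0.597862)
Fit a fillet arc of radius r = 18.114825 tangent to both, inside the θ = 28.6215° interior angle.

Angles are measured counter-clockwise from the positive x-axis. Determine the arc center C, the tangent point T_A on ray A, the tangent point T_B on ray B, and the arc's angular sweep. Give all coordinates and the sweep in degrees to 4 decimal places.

center=(-38.1501,-28.7827) T_A=(-40.7011,-10.8484) T_B=(-27.3200,-43.3035) sweep=151.3785

bisector direction at 202.4061° = (-0.924505,-0.381170)
center distance |VC| = r/sin(θ/2) = 18.114825/sin(14.3108°) = 73.285723
C = V + |VC|·bis = (-38.1501,-28.7827)
T_A = V + ((C−V)·d_A)·d_A = V + 71.0116·d_A = (-40.7011,-10.8484)
T_B = V + ((C−V)·d_B)·d_B = V + 71.0116·d_B = (-27.3200,-43.3035)
sweep = 180° − θ = 151.3785°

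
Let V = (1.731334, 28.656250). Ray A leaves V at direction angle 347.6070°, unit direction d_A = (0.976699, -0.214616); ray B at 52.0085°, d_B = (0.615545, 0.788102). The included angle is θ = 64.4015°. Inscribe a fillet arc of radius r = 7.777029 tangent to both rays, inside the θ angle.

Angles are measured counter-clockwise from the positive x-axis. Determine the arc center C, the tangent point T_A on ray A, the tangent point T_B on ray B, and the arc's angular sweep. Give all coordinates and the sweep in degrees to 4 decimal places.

center=(15.4620,33.6017) T_A=(13.7929,26.0059) T_B=(9.3329,38.3888) sweep=115.5985

bisector direction at 19.8078° = (0.940835,0.338865)
center distance |VC| = r/sin(θ/2) = 7.777029/sin(32.2007°) = 14.594133
C = V + |VC|·bis = (15.4620,33.6017)
T_A = V + ((C−V)·d_A)·d_A = V + 12.3494·d_A = (13.7929,26.0059)
T_B = V + ((C−V)·d_B)·d_B = V + 12.3494·d_B = (9.3329,38.3888)
sweep = 180° − θ = 115.5985°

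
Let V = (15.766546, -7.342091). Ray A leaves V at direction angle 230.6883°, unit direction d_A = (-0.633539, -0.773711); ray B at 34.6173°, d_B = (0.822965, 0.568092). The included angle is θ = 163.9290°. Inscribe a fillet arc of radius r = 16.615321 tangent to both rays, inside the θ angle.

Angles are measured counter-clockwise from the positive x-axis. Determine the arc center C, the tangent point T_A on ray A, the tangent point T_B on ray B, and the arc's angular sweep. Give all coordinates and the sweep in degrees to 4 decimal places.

bisector direction at 312.6528° = (0.677554,-0.735473)
center distance |VC| = r/sin(θ/2) = 16.615321/sin(81.9645°) = 16.780074
C = V + |VC|·bis = (27.1360,-19.6834)
T_A = V + ((C−V)·d_A)·d_A = V + 2.3456·d_A = (14.2805,-9.1569)
T_B = V + ((C−V)·d_B)·d_B = V + 2.3456·d_B = (17.6969,-6.0096)
sweep = 180° − θ = 16.0710°

center=(27.1360,-19.6834) T_A=(14.2805,-9.1569) T_B=(17.6969,-6.0096) sweep=16.0710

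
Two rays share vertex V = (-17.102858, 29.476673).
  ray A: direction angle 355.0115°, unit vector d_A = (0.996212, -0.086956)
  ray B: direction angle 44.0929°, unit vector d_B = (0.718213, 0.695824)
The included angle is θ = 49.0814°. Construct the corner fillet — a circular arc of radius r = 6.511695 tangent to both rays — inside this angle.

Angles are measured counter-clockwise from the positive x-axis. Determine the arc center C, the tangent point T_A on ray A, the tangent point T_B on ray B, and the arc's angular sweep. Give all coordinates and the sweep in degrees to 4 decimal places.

bisector direction at 19.5522° = (0.942337,0.334666)
center distance |VC| = r/sin(θ/2) = 6.511695/sin(24.5407°) = 15.678005
C = V + |VC|·bis = (-2.3289,34.7236)
T_A = V + ((C−V)·d_A)·d_A = V + 14.2618·d_A = (-2.8951,28.2365)
T_B = V + ((C−V)·d_B)·d_B = V + 14.2618·d_B = (-6.8599,39.4003)
sweep = 180° − θ = 130.9186°

center=(-2.3289,34.7236) T_A=(-2.8951,28.2365) T_B=(-6.8599,39.4003) sweep=130.9186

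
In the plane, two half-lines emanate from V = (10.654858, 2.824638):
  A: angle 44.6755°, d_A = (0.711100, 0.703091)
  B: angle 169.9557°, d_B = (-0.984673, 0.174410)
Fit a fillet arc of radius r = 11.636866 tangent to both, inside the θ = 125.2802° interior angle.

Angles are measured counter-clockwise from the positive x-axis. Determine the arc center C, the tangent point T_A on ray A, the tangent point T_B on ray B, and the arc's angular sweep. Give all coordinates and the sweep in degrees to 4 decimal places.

bisector direction at 107.3156° = (-0.297635,0.954680)
center distance |VC| = r/sin(θ/2) = 11.636866/sin(62.6401°) = 13.102554
C = V + |VC|·bis = (6.7551,15.3334)
T_A = V + ((C−V)·d_A)·d_A = V + 6.0216·d_A = (14.9369,7.0584)
T_B = V + ((C−V)·d_B)·d_B = V + 6.0216·d_B = (4.7255,3.8749)
sweep = 180° − θ = 54.7198°

center=(6.7551,15.3334) T_A=(14.9369,7.0584) T_B=(4.7255,3.8749) sweep=54.7198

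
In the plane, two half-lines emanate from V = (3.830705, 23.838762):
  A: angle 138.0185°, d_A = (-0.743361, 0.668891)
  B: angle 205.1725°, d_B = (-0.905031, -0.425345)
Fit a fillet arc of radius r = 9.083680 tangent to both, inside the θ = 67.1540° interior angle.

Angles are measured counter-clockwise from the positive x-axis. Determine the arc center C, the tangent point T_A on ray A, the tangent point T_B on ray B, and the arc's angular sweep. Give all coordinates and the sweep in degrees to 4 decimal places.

center=(-12.4174,26.2394) T_A=(-6.3414,32.9918) T_B=(-8.5537,18.0184) sweep=112.8460

bisector direction at 171.5955° = (-0.989261,0.146161)
center distance |VC| = r/sin(θ/2) = 9.083680/sin(33.5770°) = 16.424487
C = V + |VC|·bis = (-12.4174,26.2394)
T_A = V + ((C−V)·d_A)·d_A = V + 13.6840·d_A = (-6.3414,32.9918)
T_B = V + ((C−V)·d_B)·d_B = V + 13.6840·d_B = (-8.5537,18.0184)
sweep = 180° − θ = 112.8460°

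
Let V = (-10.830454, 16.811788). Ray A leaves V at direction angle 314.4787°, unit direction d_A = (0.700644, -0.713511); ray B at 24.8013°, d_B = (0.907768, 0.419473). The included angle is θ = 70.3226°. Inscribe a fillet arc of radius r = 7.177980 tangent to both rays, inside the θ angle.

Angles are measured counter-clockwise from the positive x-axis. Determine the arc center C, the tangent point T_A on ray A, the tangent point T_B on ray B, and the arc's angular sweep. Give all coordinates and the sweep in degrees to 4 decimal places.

bisector direction at 349.6400° = (0.983697,-0.179832)
center distance |VC| = r/sin(θ/2) = 7.177980/sin(35.1613°) = 12.464362
C = V + |VC|·bis = (1.4307,14.5703)
T_A = V + ((C−V)·d_A)·d_A = V + 10.1900·d_A = (-3.6909,9.5411)
T_B = V + ((C−V)·d_B)·d_B = V + 10.1900·d_B = (-1.5803,21.0862)
sweep = 180° − θ = 109.6774°

center=(1.4307,14.5703) T_A=(-3.6909,9.5411) T_B=(-1.5803,21.0862) sweep=109.6774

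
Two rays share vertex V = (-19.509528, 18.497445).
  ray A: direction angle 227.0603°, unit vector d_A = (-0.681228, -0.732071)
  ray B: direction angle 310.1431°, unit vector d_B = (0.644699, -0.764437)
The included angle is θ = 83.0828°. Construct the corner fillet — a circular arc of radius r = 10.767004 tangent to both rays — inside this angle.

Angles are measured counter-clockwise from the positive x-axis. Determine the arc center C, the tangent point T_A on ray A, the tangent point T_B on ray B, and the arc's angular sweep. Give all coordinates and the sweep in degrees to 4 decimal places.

center=(-19.9057,2.2664) T_A=(-27.7879,9.6012) T_B=(-11.6750,9.2079) sweep=96.9172

bisector direction at 268.6017° = (-0.024403,-0.999702)
center distance |VC| = r/sin(θ/2) = 10.767004/sin(41.5414°) = 16.235881
C = V + |VC|·bis = (-19.9057,2.2664)
T_A = V + ((C−V)·d_A)·d_A = V + 12.1522·d_A = (-27.7879,9.6012)
T_B = V + ((C−V)·d_B)·d_B = V + 12.1522·d_B = (-11.6750,9.2079)
sweep = 180° − θ = 96.9172°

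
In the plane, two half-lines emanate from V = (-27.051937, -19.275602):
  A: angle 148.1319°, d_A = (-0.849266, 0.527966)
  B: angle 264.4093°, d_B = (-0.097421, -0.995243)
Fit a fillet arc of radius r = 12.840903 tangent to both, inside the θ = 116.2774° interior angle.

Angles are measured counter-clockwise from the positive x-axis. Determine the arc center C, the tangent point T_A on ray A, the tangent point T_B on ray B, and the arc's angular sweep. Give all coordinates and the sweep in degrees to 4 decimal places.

bisector direction at 206.2706° = (-0.896714,-0.442611)
center distance |VC| = r/sin(θ/2) = 12.840903/sin(58.1387°) = 15.118890
C = V + |VC|·bis = (-40.6093,-25.9674)
T_A = V + ((C−V)·d_A)·d_A = V + 7.9807·d_A = (-33.8297,-15.0621)
T_B = V + ((C−V)·d_B)·d_B = V + 7.9807·d_B = (-27.8294,-27.2184)
sweep = 180° − θ = 63.7226°

center=(-40.6093,-25.9674) T_A=(-33.8297,-15.0621) T_B=(-27.8294,-27.2184) sweep=63.7226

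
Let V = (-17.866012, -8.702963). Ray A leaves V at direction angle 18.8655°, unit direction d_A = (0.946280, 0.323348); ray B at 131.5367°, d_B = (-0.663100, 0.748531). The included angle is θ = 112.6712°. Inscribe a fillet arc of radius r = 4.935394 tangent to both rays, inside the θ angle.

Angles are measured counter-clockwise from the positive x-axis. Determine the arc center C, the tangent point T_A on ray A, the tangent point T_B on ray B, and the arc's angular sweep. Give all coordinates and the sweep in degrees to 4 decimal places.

bisector direction at 75.2011° = (0.255427,0.966828)
center distance |VC| = r/sin(θ/2) = 4.935394/sin(56.3356°) = 5.929835
C = V + |VC|·bis = (-16.3514,-2.9698)
T_A = V + ((C−V)·d_A)·d_A = V + 3.2871·d_A = (-14.7555,-7.6401)
T_B = V + ((C−V)·d_B)·d_B = V + 3.2871·d_B = (-20.0457,-6.2425)
sweep = 180° − θ = 67.3288°

center=(-16.3514,-2.9698) T_A=(-14.7555,-7.6401) T_B=(-20.0457,-6.2425) sweep=67.3288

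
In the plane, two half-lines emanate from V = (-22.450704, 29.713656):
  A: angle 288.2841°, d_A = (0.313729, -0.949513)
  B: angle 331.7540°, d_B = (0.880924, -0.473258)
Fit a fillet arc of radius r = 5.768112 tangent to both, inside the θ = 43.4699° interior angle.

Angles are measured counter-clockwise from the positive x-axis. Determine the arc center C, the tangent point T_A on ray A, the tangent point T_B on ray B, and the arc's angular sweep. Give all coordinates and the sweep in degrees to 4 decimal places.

bisector direction at 310.0190° = (0.643042,-0.765831)
center distance |VC| = r/sin(θ/2) = 5.768112/sin(21.7350°) = 15.576296
C = V + |VC|·bis = (-12.4345,17.7849)
T_A = V + ((C−V)·d_A)·d_A = V + 14.4689·d_A = (-17.9114,15.9752)
T_B = V + ((C−V)·d_B)·d_B = V + 14.4689·d_B = (-9.7047,22.8661)
sweep = 180° − θ = 136.5301°

center=(-12.4345,17.7849) T_A=(-17.9114,15.9752) T_B=(-9.7047,22.8661) sweep=136.5301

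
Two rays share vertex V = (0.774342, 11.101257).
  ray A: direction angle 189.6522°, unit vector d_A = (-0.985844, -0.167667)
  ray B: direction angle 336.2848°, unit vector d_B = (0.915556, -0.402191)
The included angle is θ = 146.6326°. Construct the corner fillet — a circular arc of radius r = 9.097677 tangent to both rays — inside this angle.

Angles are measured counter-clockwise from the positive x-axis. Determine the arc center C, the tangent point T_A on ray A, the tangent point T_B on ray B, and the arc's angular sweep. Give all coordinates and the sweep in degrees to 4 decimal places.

center=(-0.3883,1.6752) T_A=(-1.9137,10.6441) T_B=(3.2707,10.0046) sweep=33.3674

bisector direction at 262.9685° = (-0.122415,-0.992479)
center distance |VC| = r/sin(θ/2) = 9.097677/sin(73.3163°) = 9.497481
C = V + |VC|·bis = (-0.3883,1.6752)
T_A = V + ((C−V)·d_A)·d_A = V + 2.7266·d_A = (-1.9137,10.6441)
T_B = V + ((C−V)·d_B)·d_B = V + 2.7266·d_B = (3.2707,10.0046)
sweep = 180° − θ = 33.3674°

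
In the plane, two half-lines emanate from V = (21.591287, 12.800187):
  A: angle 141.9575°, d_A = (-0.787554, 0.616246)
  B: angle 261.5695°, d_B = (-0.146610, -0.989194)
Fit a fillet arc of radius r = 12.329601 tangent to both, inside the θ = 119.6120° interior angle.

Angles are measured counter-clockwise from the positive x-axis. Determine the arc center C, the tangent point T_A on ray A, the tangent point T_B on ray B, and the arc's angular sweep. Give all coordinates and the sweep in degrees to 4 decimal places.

center=(8.3431,7.5111) T_A=(15.9412,17.2213) T_B=(20.5395,5.7034) sweep=60.3880

bisector direction at 201.7635° = (-0.928722,-0.370776)
center distance |VC| = r/sin(θ/2) = 12.329601/sin(59.8060°) = 14.264965
C = V + |VC|·bis = (8.3431,7.5111)
T_A = V + ((C−V)·d_A)·d_A = V + 7.1743·d_A = (15.9412,17.2213)
T_B = V + ((C−V)·d_B)·d_B = V + 7.1743·d_B = (20.5395,5.7034)
sweep = 180° − θ = 60.3880°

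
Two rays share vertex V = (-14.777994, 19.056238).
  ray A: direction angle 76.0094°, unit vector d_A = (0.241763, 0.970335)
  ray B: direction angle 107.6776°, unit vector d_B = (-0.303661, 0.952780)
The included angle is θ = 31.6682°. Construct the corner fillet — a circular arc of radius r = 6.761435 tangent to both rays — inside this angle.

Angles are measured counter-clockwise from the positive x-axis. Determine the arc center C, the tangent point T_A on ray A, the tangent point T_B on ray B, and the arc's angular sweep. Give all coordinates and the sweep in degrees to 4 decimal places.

center=(-15.5752,43.8239) T_A=(-9.0143,42.1893) T_B=(-22.0173,41.7707) sweep=148.3318

bisector direction at 91.8435° = (-0.032170,0.999482)
center distance |VC| = r/sin(θ/2) = 6.761435/sin(15.8341°) = 24.780516
C = V + |VC|·bis = (-15.5752,43.8239)
T_A = V + ((C−V)·d_A)·d_A = V + 23.8402·d_A = (-9.0143,42.1893)
T_B = V + ((C−V)·d_B)·d_B = V + 23.8402·d_B = (-22.0173,41.7707)
sweep = 180° − θ = 148.3318°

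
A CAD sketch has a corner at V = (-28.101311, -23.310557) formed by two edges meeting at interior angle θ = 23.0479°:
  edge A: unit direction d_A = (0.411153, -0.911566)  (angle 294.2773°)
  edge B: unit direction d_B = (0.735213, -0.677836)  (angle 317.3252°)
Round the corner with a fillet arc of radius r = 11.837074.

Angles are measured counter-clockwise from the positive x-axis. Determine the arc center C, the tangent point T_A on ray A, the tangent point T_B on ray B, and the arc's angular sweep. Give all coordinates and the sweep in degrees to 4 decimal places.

bisector direction at 305.8013° = (0.584975,-0.811051)
center distance |VC| = r/sin(θ/2) = 11.837074/sin(11.5239°) = 59.251278
C = V + |VC|·bis = (6.5592,-71.3664)
T_A = V + ((C−V)·d_A)·d_A = V + 58.0568·d_A = (-4.2311,-76.2332)
T_B = V + ((C−V)·d_B)·d_B = V + 58.0568·d_B = (14.5828,-62.6636)
sweep = 180° − θ = 156.9521°

center=(6.5592,-71.3664) T_A=(-4.2311,-76.2332) T_B=(14.5828,-62.6636) sweep=156.9521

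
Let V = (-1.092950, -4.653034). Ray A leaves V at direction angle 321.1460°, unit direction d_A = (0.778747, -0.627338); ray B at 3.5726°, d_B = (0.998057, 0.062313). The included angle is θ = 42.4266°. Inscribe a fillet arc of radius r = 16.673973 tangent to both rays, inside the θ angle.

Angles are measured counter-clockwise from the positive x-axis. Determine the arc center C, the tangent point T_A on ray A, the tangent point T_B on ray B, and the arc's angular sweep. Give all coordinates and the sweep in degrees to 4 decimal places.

bisector direction at 342.3593° = (0.952976,-0.303047)
center distance |VC| = r/sin(θ/2) = 16.673973/sin(21.2133°) = 46.080941
C = V + |VC|·bis = (42.8211,-18.6177)
T_A = V + ((C−V)·d_A)·d_A = V + 42.9585·d_A = (32.3608,-31.6025)
T_B = V + ((C−V)·d_B)·d_B = V + 42.9585·d_B = (41.7821,-1.9762)
sweep = 180° − θ = 137.5734°

center=(42.8211,-18.6177) T_A=(32.3608,-31.6025) T_B=(41.7821,-1.9762) sweep=137.5734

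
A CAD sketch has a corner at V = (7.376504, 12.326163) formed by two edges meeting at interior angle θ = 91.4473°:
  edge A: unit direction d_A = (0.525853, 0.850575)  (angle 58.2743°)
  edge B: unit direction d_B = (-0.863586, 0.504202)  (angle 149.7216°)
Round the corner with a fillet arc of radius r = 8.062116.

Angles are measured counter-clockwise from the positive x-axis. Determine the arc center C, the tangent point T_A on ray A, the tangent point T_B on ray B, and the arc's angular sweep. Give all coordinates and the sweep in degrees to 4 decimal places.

center=(4.6528,23.2520) T_A=(11.5102,19.0125) T_B=(0.5879,16.2897) sweep=88.5527

bisector direction at 103.9979° = (-0.241887,0.970304)
center distance |VC| = r/sin(θ/2) = 8.062116/sin(45.7236°) = 11.260238
C = V + |VC|·bis = (4.6528,23.2520)
T_A = V + ((C−V)·d_A)·d_A = V + 7.8610·d_A = (11.5102,19.0125)
T_B = V + ((C−V)·d_B)·d_B = V + 7.8610·d_B = (0.5879,16.2897)
sweep = 180° − θ = 88.5527°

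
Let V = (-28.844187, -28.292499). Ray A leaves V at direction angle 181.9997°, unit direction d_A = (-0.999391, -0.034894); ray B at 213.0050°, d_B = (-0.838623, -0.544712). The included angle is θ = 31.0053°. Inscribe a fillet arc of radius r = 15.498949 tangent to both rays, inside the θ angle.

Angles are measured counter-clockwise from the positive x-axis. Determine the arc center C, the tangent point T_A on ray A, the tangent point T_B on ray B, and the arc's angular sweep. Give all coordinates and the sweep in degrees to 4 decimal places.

bisector direction at 197.5023° = (-0.953705,-0.300745)
center distance |VC| = r/sin(θ/2) = 15.498949/sin(15.5026°) = 57.987048
C = V + |VC|·bis = (-84.1467,-45.7318)
T_A = V + ((C−V)·d_A)·d_A = V + 55.8774·d_A = (-84.6875,-30.2423)
T_B = V + ((C−V)·d_B)·d_B = V + 55.8774·d_B = (-75.7042,-58.7296)
sweep = 180° − θ = 148.9947°

center=(-84.1467,-45.7318) T_A=(-84.6875,-30.2423) T_B=(-75.7042,-58.7296) sweep=148.9947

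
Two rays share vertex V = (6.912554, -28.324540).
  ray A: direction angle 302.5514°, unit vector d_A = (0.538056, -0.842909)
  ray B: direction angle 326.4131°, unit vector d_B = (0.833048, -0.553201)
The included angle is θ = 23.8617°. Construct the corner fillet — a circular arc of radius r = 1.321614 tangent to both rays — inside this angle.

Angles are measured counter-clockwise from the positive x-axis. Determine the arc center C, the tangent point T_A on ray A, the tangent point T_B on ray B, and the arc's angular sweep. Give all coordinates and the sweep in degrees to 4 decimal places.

center=(11.3920,-32.8857) T_A=(10.2780,-33.5968) T_B=(12.1231,-31.7847) sweep=156.1383

bisector direction at 314.4823° = (0.700688,-0.713468)
center distance |VC| = r/sin(θ/2) = 1.321614/sin(11.9308°) = 6.392916
C = V + |VC|·bis = (11.3920,-32.8857)
T_A = V + ((C−V)·d_A)·d_A = V + 6.2548·d_A = (10.2780,-33.5968)
T_B = V + ((C−V)·d_B)·d_B = V + 6.2548·d_B = (12.1231,-31.7847)
sweep = 180° − θ = 156.1383°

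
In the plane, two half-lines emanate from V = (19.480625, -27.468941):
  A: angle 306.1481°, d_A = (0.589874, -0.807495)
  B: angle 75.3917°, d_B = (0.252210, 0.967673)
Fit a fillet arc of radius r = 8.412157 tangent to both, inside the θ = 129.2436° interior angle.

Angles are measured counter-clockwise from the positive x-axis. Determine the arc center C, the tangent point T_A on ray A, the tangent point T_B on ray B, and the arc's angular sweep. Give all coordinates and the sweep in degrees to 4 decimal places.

bisector direction at 10.7699° = (0.982386,0.186865)
center distance |VC| = r/sin(θ/2) = 8.412157/sin(64.6218°) = 9.310649
C = V + |VC|·bis = (28.6273,-25.7291)
T_A = V + ((C−V)·d_A)·d_A = V + 3.9905·d_A = (21.8345,-30.6912)
T_B = V + ((C−V)·d_B)·d_B = V + 3.9905·d_B = (20.4871,-23.6075)
sweep = 180° − θ = 50.7564°

center=(28.6273,-25.7291) T_A=(21.8345,-30.6912) T_B=(20.4871,-23.6075) sweep=50.7564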